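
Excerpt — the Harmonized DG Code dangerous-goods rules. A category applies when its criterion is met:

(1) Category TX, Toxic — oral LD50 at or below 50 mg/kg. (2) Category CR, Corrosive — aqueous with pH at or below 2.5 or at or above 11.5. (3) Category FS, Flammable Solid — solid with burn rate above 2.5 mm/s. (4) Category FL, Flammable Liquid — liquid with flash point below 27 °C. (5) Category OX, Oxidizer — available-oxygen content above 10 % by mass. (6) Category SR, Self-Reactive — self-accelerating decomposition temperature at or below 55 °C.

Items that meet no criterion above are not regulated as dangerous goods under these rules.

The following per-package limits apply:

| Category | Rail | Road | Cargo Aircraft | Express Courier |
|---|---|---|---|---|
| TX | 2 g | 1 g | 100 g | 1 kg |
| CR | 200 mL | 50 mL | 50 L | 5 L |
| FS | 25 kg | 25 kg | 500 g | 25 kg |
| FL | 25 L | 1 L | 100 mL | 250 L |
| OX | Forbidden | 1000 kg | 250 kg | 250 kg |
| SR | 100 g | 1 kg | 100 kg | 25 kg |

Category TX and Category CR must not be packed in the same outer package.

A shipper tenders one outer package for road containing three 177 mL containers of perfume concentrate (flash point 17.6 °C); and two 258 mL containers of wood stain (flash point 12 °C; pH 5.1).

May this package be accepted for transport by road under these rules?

No

Flash point 17.6 °C meets the Category FL criterion (Flammable Liquid), so the perfume concentrate is Category FL.
Flash point 12 °C meets the Category FL criterion (Flammable Liquid), so the wood stain is Category FL.
Total Category FL: (three 177 mL containers = 531 mL) + (two 258 mL containers = 516 mL) = 1.047 L.
1.047 L exceeds the road limit of 1 L for Category FL.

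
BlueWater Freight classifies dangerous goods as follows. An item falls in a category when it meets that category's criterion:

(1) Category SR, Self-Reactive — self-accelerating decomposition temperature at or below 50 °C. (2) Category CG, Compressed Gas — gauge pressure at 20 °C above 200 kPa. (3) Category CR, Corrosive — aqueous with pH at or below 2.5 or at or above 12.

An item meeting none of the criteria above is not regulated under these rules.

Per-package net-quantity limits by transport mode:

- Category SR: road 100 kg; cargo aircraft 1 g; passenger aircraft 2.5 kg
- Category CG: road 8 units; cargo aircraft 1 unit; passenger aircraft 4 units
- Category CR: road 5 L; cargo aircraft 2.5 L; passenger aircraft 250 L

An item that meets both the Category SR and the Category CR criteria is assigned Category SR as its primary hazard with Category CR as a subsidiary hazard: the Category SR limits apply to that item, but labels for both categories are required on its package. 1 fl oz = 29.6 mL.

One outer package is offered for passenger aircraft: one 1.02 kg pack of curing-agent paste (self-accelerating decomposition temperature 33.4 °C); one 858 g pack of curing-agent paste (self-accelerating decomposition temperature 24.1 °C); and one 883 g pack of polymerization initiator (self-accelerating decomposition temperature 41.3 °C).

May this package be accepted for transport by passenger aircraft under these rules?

Curing-agent paste: self-accelerating decomposition temperature 33.4 °C ≤ 50 °C → Category SR (Self-Reactive).
Self-accelerating decomposition temperature 24.1 °C meets the Category SR criterion (Self-Reactive), so the curing-agent paste is Category SR.
Polymerization initiator: self-accelerating decomposition temperature 41.3 °C ≤ 50 °C → Category SR (Self-Reactive).
Total Category SR: 1.02 kg + 858 g + 883 g = 2.761 kg.
2.761 kg exceeds the passenger aircraft limit of 2.5 kg for Category SR.

No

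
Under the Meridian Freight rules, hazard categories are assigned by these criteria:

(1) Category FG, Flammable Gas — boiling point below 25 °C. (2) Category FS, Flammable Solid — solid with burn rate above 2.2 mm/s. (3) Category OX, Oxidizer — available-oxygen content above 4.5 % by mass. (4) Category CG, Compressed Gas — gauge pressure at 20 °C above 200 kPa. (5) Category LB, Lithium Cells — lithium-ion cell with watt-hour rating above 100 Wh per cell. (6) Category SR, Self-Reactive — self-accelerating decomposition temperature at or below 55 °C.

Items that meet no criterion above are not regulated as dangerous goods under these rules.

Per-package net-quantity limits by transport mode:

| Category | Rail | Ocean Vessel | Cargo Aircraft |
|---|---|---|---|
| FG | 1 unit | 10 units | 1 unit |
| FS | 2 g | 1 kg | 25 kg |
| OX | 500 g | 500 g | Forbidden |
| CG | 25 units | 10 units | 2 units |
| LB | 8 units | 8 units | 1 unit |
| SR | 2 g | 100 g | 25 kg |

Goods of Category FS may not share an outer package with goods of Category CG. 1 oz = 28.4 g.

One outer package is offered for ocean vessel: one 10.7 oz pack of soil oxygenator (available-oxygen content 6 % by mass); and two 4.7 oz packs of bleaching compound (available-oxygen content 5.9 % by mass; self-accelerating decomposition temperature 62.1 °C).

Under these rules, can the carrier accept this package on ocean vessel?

No

The soil oxygenator has available-oxygen content 6 % by mass, which is > 4.5 % by mass, so it is Category OX (Oxidizer).
Bleaching compound: available-oxygen content 5.9 % by mass > 4.5 % by mass → Category OX (Oxidizer).
Category OX net quantity: (one 10.7 oz pack = 303.88 g) + (two 4.7 oz packs = 266.96 g) = 570.84 g.
570.84 g > 500 g (ocean vessel limit, Category OX) — over the limit.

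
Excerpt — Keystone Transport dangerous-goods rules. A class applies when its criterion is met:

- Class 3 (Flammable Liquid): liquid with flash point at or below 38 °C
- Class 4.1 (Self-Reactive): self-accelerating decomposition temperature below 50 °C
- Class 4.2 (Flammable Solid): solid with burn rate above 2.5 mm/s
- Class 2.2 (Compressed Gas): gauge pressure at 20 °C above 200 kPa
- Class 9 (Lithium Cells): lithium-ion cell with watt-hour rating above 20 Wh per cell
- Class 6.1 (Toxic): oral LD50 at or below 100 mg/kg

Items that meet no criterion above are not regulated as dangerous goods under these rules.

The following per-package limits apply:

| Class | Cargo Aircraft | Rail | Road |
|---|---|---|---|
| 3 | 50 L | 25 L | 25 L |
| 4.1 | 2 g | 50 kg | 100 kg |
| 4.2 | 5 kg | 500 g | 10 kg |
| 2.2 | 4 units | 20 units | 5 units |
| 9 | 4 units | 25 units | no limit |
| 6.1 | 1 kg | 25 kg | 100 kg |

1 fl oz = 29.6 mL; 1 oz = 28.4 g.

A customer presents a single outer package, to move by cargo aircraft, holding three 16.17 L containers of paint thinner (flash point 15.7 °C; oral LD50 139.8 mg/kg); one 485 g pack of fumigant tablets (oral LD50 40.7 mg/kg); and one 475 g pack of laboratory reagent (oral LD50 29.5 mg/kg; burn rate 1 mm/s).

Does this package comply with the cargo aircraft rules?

With flash point 15.7 °C (≤ 38 °C), the paint thinner falls in Class 3.
The fumigant tablets have oral LD50 40.7 mg/kg, which is ≤ 100 mg/kg, so they are Class 6.1 (Toxic).
The laboratory reagent has oral LD50 29.5 mg/kg, which is ≤ 100 mg/kg, so it is Class 6.1 (Toxic).
Class 6.1 net quantity: 485 g + 475 g = 960 g.
960 g ≤ 1 kg (cargo aircraft limit, Class 6.1) — within limit.
Class 3 quantity: three 16.17 L containers = 48.51 L.
48.51 L is within the cargo aircraft limit of 50 L for Class 3.
Every hazard class is within its cargo aircraft limit and no segregation rule is violated.

Yes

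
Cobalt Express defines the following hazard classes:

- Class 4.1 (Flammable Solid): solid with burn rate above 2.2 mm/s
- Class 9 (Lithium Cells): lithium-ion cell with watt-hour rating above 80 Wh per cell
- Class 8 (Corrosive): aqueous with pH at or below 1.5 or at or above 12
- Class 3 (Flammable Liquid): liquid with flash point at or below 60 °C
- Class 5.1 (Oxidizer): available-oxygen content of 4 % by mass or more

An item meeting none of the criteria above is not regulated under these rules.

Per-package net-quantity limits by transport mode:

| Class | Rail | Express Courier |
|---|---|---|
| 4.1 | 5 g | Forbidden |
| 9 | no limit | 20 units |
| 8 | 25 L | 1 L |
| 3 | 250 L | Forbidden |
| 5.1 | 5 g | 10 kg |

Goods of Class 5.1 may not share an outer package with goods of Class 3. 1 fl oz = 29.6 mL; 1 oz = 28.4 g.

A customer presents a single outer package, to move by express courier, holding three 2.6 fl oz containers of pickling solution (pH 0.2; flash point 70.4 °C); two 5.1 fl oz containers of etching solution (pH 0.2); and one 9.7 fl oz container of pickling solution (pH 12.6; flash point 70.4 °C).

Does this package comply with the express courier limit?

Yes

With pH 0.2 (≤ 1.5), the pickling solution falls in Class 8.
With pH 0.2 (≤ 1.5), the etching solution falls in Class 8.
The pickling solution has pH 12.6, which is ≥ 12, so it is Class 8 (Corrosive).
Total Class 8: (three 2.6 fl oz containers = 230.88 mL) + (two 5.1 fl oz containers = 301.92 mL) + (one 9.7 fl oz container = 287.12 mL) = 819.92 mL.
819.92 mL is within the express courier limit of 1 L for Class 8.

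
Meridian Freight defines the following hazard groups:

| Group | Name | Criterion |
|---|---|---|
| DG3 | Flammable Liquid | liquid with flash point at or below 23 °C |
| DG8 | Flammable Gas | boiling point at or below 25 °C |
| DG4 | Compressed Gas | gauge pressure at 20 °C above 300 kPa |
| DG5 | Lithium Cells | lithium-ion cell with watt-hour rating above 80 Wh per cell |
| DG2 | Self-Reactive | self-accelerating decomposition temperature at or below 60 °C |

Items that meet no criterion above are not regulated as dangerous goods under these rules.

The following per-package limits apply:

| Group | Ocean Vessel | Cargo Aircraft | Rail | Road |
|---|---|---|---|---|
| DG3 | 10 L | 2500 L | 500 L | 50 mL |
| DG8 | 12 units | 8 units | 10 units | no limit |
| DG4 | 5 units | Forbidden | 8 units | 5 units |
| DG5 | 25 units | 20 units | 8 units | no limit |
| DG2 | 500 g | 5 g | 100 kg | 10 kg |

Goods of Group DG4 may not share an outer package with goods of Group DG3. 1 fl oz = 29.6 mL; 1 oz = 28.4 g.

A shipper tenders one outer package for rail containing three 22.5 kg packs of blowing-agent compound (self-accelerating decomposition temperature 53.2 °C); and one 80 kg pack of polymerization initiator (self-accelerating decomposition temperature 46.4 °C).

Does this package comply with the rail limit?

Self-accelerating decomposition temperature 53.2 °C meets the Group DG2 criterion (Self-Reactive), so the blowing-agent compound is Group DG2.
The polymerization initiator has self-accelerating decomposition temperature 46.4 °C, which is ≤ 60 °C, so it is Group DG2 (Self-Reactive).
Group DG2 net quantity: (three 22.5 kg packs = 67.5 kg) + 80 kg = 147.5 kg.
147.5 kg > 100 kg (rail limit, Group DG2) — over the limit.

No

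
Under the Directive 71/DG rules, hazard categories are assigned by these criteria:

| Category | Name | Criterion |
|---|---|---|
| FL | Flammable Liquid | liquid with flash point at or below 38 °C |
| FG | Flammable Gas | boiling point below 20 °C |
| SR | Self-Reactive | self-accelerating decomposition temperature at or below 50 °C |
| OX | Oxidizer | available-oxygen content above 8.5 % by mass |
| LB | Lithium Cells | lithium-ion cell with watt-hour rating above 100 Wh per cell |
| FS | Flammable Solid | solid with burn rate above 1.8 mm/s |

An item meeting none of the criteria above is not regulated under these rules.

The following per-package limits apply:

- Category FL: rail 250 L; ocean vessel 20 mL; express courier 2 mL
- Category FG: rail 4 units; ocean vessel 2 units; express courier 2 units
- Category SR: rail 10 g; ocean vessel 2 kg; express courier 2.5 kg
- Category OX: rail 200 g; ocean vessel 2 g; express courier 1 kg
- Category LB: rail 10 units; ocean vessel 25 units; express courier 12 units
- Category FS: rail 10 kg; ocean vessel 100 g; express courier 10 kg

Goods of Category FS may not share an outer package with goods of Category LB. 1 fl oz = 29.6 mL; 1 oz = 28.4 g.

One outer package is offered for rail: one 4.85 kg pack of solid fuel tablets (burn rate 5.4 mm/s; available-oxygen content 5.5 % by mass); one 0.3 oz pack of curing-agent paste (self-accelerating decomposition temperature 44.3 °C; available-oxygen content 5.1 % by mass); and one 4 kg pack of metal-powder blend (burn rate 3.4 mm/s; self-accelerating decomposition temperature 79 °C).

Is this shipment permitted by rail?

Burn rate 5.4 mm/s meets the Category FS criterion (Flammable Solid), so the solid fuel tablets are Category FS.
Curing-agent paste: self-accelerating decomposition temperature 44.3 °C ≤ 50 °C → Category SR (Self-Reactive).
Metal-powder blend: burn rate 3.4 mm/s > 1.8 mm/s → Category FS (Flammable Solid).
Total Category FS: 4.85 kg + 4 kg = 8.85 kg.
8.85 kg is within the rail limit of 10 kg for Category FS.
Category SR quantity: one 0.3 oz pack = 8.52 g.
8.52 g is within the rail limit of 10 g for Category SR.
The segregation rule (Category FS with Category LB) does not apply to Category FS with Category SR.
Every hazard category is within its rail limit and no segregation rule is violated.

Yes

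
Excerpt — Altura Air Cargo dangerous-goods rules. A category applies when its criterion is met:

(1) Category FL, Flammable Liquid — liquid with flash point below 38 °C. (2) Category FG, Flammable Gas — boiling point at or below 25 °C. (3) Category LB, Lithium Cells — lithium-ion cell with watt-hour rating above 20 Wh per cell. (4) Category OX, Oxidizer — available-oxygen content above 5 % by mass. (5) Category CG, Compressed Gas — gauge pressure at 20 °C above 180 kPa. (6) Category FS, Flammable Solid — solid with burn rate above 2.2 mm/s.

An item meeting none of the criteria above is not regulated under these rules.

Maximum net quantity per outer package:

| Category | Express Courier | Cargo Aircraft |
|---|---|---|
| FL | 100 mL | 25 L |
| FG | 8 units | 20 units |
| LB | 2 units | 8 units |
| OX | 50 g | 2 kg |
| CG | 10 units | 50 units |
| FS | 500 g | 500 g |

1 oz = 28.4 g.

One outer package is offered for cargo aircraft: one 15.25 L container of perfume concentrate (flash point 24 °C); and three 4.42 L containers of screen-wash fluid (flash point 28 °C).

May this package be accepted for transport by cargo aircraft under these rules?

Perfume concentrate: flash point 24 °C < 38 °C → Category FL (Flammable Liquid).
Flash point 28 °C meets the Category FL criterion (Flammable Liquid), so the screen-wash fluid is Category FL.
Category FL net quantity: 15.25 L + (three 4.42 L containers = 13.26 L) = 28.51 L.
28.51 L > 25 L (cargo aircraft limit, Category FL) — over the limit.

No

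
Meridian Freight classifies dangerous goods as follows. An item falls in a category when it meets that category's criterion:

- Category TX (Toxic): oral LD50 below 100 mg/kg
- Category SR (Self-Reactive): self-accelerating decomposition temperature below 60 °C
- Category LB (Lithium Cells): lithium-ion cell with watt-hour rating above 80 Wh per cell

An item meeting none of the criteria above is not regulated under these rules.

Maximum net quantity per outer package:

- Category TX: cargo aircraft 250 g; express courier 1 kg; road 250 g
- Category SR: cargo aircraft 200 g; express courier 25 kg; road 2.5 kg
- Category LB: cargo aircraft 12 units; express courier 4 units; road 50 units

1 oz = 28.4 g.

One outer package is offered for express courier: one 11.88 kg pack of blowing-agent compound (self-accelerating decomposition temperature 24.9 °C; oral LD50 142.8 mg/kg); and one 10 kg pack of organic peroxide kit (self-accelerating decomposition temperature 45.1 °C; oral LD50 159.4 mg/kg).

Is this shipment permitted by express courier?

Yes

With self-accelerating decomposition temperature 24.9 °C (< 60 °C), the blowing-agent compound falls in Category SR.
Self-accelerating decomposition temperature 45.1 °C meets the Category SR criterion (Self-Reactive), so the organic peroxide kit is Category SR.
Category SR net quantity: 11.88 kg + 10 kg = 21.88 kg.
21.88 kg is within the express courier limit of 25 kg for Category SR.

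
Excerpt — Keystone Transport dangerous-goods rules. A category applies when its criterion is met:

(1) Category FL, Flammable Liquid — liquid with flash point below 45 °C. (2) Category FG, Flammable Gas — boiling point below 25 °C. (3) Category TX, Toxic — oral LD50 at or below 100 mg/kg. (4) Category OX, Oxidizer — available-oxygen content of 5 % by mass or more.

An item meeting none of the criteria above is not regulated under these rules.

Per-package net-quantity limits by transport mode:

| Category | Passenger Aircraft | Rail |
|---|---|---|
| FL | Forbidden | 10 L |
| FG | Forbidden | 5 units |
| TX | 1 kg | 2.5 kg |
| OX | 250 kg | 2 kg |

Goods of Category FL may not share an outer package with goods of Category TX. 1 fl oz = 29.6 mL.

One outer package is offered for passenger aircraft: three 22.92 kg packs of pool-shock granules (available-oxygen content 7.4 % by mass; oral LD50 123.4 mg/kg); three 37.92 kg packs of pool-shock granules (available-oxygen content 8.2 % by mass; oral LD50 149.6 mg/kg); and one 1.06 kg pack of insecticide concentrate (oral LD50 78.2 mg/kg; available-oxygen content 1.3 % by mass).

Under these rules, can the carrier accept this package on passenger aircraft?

Pool-shock granules: available-oxygen content 7.4 % by mass ≥ 5 % by mass → Category OX (Oxidizer).
With available-oxygen content 8.2 % by mass (≥ 5 % by mass), the pool-shock granules fall in Category OX.
The insecticide concentrate has oral LD50 78.2 mg/kg, which is ≤ 100 mg/kg, so it is Category TX (Toxic).
Category OX net quantity: (three 22.92 kg packs = 68.76 kg) + (three 37.92 kg packs = 113.76 kg) = 182.52 kg.
182.52 kg is within the passenger aircraft limit of 250 kg for Category OX.
Category TX quantity: 1.06 kg.
1.06 kg exceeds the passenger aircraft limit of 1 kg for Category TX.
The segregation rule (Category FL with Category TX) does not apply to Category OX with Category TX.

No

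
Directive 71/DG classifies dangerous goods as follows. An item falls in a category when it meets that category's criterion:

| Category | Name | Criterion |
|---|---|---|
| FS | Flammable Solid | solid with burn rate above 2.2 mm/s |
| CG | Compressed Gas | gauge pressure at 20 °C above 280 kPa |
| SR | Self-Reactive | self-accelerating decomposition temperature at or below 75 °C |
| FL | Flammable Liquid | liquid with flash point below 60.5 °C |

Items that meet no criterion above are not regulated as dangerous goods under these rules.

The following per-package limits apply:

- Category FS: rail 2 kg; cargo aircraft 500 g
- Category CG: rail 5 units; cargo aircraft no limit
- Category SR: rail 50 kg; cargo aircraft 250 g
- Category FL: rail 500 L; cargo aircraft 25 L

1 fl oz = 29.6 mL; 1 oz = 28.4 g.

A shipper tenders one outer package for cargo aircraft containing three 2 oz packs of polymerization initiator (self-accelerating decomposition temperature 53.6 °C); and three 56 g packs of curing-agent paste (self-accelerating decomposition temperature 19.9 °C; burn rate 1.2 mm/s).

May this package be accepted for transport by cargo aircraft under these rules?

Self-accelerating decomposition temperature 53.6 °C meets the Category SR criterion (Self-Reactive), so the polymerization initiator is Category SR.
With self-accelerating decomposition temperature 19.9 °C (≤ 75 °C), the curing-agent paste falls in Category SR.
Total Category SR: (three 2 oz packs = 170.4 g) + (three 56 g packs = 168 g) = 338.4 g.
338.4 g > 250 g (cargo aircraft limit, Category SR) — over the limit.

No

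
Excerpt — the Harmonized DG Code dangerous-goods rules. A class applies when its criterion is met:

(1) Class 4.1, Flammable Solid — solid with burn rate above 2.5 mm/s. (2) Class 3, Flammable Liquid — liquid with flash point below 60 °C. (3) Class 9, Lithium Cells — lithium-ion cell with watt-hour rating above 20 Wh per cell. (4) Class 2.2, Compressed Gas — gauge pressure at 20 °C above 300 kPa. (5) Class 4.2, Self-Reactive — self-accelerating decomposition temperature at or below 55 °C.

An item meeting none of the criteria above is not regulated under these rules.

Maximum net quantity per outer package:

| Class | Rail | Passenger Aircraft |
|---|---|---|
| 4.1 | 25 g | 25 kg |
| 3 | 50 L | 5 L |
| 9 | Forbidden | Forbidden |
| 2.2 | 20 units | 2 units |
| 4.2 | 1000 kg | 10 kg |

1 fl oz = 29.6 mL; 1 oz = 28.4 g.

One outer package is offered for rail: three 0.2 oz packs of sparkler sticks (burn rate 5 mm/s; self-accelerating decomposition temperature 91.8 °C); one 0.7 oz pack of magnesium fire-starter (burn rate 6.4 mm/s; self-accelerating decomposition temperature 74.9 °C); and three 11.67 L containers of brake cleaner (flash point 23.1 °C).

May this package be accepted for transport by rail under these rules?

No

Burn rate 5 mm/s meets the Class 4.1 criterion (Flammable Solid), so the sparkler sticks are Class 4.1.
Burn rate 6.4 mm/s meets the Class 4.1 criterion (Flammable Solid), so the magnesium fire-starter is Class 4.1.
Brake cleaner: flash point 23.1 °C < 60 °C → Class 3 (Flammable Liquid).
Total Class 4.1: (three 0.2 oz packs = 17.04 g) + (one 0.7 oz pack = 19.88 g) = 36.92 g.
That exceeds the Class 4.1 rail limit of 25 g.
Class 3 quantity: three 11.67 L containers = 35.01 L.
35.01 L is within the rail limit of 50 L for Class 3.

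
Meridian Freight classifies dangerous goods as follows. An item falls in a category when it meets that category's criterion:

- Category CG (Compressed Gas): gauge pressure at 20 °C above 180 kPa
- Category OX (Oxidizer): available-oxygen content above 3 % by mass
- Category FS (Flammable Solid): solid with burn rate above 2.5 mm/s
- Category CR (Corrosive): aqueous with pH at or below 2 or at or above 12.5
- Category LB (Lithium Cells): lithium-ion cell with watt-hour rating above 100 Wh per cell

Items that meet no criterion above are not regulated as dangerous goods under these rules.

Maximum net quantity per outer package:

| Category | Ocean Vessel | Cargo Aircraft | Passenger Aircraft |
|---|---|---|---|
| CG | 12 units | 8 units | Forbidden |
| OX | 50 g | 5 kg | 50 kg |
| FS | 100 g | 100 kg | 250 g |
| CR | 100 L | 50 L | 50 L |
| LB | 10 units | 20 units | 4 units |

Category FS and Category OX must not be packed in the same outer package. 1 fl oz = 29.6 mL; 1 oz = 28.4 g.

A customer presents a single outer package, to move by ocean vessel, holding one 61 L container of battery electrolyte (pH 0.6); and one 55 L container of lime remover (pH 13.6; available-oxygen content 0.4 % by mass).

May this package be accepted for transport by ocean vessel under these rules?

No

Battery electrolyte: pH 0.6 ≤ 2 → Category CR (Corrosive).
With pH 13.6 (≥ 12.5), the lime remover falls in Category CR.
Total Category CR: 61 L + 55 L = 116 L.
116 L > 100 L (ocean vessel limit, Category CR) — over the limit.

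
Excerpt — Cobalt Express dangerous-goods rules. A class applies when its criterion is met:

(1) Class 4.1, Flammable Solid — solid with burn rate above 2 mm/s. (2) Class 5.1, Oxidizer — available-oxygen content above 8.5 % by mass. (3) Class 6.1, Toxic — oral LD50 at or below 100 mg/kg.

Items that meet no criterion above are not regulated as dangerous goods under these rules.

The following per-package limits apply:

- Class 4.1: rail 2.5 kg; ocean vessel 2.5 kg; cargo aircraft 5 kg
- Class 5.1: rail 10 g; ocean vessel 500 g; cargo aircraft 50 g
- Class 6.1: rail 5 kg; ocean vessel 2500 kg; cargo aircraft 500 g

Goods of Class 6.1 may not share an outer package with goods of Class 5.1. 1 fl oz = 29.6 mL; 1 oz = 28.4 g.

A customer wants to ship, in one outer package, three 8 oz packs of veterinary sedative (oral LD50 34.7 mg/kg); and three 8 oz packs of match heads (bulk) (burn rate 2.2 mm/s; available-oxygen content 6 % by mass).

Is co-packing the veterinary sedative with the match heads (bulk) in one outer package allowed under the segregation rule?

The veterinary sedative has oral LD50 34.7 mg/kg, which is ≤ 100 mg/kg, so it is Class 6.1 (Toxic).
Match heads (bulk): burn rate 2.2 mm/s > 2 mm/s → Class 4.1 (Flammable Solid).
No segregation rule bars Class 6.1 with Class 4.1.

Yes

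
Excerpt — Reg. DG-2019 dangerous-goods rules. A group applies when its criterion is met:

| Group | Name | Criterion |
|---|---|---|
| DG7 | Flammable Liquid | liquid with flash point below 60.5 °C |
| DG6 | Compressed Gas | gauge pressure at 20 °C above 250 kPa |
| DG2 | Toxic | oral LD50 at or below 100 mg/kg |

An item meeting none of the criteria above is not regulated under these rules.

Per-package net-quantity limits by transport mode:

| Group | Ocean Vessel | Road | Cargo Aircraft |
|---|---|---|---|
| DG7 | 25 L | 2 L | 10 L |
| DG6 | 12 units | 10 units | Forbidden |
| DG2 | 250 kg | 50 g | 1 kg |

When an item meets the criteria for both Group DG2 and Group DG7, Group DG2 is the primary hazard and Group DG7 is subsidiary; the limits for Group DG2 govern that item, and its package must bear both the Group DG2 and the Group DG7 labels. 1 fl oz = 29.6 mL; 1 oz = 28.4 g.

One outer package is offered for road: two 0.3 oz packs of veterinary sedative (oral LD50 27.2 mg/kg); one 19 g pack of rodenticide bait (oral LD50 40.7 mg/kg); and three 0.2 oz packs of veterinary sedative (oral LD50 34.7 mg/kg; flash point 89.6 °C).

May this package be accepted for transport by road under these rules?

With oral LD50 27.2 mg/kg (≤ 100 mg/kg), the veterinary sedative falls in Group DG2.
Oral LD50 40.7 mg/kg meets the Group DG2 criterion (Toxic), so the rodenticide bait is Group DG2.
Oral LD50 34.7 mg/kg meets the Group DG2 criterion (Toxic), so the veterinary sedative is Group DG2.
Total Group DG2: (two 0.3 oz packs = 17.04 g) + 19 g + (three 0.2 oz packs = 17.04 g) = 53.08 g.
That exceeds the Group DG2 road limit of 50 g.

No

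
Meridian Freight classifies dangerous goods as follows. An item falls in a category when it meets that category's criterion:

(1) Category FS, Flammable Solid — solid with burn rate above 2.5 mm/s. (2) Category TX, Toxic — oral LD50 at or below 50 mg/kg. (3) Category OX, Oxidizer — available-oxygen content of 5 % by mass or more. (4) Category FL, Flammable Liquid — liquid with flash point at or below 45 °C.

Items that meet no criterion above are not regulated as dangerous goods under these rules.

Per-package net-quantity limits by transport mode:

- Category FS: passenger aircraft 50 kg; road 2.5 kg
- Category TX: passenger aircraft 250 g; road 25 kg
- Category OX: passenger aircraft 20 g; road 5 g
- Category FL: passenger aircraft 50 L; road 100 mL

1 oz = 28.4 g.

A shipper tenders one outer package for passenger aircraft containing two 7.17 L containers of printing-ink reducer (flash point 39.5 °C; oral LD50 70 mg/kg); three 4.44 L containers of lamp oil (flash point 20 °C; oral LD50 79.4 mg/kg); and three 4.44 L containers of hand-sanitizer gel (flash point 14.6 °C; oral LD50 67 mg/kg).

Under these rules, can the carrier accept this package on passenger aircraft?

The printing-ink reducer has flash point 39.5 °C, which is ≤ 45 °C, so it is Category FL (Flammable Liquid).
The lamp oil has flash point 20 °C, which is ≤ 45 °C, so it is Category FL (Flammable Liquid).
Hand-sanitizer gel: flash point 14.6 °C ≤ 45 °C → Category FL (Flammable Liquid).
Category FL net quantity: (two 7.17 L containers = 14.34 L) + (three 4.44 L containers = 13.32 L) + (three 4.44 L containers = 13.32 L) = 40.98 L.
That is within the Category FL passenger aircraft limit of 50 L.

Yes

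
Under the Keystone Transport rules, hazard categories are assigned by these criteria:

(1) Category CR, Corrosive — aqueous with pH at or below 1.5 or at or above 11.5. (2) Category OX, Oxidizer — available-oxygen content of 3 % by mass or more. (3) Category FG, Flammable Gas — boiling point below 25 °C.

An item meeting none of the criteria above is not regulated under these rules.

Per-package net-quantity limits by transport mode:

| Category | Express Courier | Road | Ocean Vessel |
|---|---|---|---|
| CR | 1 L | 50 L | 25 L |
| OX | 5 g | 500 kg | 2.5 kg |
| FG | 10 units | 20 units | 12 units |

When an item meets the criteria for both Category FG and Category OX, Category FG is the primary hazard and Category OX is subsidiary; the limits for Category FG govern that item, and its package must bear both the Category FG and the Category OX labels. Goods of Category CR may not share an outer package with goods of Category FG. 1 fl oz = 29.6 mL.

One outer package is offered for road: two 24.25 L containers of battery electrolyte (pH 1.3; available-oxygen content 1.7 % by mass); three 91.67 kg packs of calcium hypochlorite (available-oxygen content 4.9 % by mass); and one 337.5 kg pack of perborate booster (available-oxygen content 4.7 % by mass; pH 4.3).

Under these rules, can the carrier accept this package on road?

No

pH 1.3 meets the Category CR criterion (Corrosive), so the battery electrolyte is Category CR.
With available-oxygen content 4.9 % by mass (≥ 3 % by mass), the calcium hypochlorite falls in Category OX.
The perborate booster has available-oxygen content 4.7 % by mass, which is ≥ 3 % by mass, so it is Category OX (Oxidizer).
Total Category OX: (three 91.67 kg packs = 275.01 kg) + 337.5 kg = 612.51 kg.
That exceeds the Category OX road limit of 500 kg.
Category CR quantity: two 24.25 L containers = 48.5 L.
That is within the Category CR road limit of 50 L.
The segregation rule (Category CR with Category FG) does not apply to Category OX with Category CR.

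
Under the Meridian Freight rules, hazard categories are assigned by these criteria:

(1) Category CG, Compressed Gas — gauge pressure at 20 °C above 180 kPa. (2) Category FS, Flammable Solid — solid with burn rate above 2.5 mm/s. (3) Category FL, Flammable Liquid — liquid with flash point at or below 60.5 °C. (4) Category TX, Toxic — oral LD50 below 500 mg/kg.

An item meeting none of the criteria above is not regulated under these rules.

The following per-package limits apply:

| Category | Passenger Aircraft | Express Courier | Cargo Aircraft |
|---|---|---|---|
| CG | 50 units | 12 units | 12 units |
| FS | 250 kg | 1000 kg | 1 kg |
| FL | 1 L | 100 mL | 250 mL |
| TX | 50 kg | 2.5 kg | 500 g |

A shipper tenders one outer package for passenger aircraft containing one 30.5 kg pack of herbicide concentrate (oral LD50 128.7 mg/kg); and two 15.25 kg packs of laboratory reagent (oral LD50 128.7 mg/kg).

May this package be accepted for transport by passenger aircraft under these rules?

No

With oral LD50 128.7 mg/kg (< 500 mg/kg), the herbicide concentrate falls in Category TX.
Laboratory reagent: oral LD50 128.7 mg/kg < 500 mg/kg → Category TX (Toxic).
Category TX net quantity: 30.5 kg + (two 15.25 kg packs = 30.5 kg) = 61 kg.
61 kg > 50 kg (passenger aircraft limit, Category TX) — over the limit.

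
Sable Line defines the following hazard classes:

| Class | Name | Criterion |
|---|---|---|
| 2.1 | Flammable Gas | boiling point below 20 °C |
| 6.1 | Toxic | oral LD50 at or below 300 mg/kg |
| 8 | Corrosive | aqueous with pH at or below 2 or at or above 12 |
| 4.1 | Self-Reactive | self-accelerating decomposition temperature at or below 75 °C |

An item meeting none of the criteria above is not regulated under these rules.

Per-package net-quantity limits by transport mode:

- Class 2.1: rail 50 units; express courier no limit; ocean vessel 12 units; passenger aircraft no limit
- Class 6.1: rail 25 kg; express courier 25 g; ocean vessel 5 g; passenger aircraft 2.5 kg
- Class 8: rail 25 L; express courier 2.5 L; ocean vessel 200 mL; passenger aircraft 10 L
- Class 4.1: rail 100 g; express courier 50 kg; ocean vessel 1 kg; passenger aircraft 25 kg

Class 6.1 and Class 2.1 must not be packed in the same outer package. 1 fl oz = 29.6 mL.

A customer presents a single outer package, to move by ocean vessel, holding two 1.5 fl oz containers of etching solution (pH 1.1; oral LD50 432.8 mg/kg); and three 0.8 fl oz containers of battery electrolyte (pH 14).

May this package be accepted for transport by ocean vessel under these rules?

Etching solution: pH 1.1 ≤ 2 → Class 8 (Corrosive).
With pH 14 (≥ 12), the battery electrolyte falls in Class 8.
Total Class 8: (two 1.5 fl oz containers = 88.8 mL) + (three 0.8 fl oz containers = 71.04 mL) = 159.84 mL.
159.84 mL ≤ 200 mL (ocean vessel limit, Class 8) — within limit.

Yes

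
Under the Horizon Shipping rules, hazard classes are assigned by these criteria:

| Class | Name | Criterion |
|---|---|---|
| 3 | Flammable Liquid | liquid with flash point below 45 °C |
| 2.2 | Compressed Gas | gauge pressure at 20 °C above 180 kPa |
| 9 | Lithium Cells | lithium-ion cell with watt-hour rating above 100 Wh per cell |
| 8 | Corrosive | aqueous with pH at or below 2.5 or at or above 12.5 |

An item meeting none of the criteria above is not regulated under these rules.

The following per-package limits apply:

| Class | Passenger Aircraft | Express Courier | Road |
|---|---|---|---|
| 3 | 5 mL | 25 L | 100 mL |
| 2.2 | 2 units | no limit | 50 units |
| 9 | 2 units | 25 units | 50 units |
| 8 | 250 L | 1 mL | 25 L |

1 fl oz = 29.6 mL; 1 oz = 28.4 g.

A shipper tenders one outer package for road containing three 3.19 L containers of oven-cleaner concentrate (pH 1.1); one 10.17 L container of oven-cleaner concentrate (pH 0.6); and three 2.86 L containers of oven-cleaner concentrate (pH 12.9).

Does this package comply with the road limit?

Oven-cleaner concentrate: pH 1.1 ≤ 2.5 → Class 8 (Corrosive).
Oven-cleaner concentrate: pH 0.6 ≤ 2.5 → Class 8 (Corrosive).
Oven-cleaner concentrate: pH 12.9 ≥ 12.5 → Class 8 (Corrosive).
Class 8 net quantity: (three 3.19 L containers = 9.57 L) + 10.17 L + (three 2.86 L containers = 8.58 L) = 28.32 L.
That exceeds the Class 8 road limit of 25 L.

No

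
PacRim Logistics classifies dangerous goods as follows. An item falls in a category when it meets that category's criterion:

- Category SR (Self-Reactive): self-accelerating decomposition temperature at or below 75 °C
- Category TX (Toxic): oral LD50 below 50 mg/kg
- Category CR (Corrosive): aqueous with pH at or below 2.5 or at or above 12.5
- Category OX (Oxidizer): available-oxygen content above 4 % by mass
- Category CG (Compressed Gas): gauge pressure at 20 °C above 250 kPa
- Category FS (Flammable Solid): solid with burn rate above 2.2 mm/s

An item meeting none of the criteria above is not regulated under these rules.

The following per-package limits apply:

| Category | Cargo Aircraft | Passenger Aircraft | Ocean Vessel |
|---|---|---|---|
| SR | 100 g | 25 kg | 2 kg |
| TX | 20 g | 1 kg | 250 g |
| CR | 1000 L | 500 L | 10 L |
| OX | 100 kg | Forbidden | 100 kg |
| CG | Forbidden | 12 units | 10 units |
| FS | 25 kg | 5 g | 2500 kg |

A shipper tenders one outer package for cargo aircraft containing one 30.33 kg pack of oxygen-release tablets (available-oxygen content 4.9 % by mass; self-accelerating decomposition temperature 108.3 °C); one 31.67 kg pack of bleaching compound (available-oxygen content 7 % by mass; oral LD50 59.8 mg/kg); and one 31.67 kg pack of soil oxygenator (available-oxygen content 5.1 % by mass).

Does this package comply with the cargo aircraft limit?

Oxygen-release tablets: available-oxygen content 4.9 % by mass > 4 % by mass → Category OX (Oxidizer).
The bleaching compound has available-oxygen content 7 % by mass, which is > 4 % by mass, so it is Category OX (Oxidizer).
The soil oxygenator has available-oxygen content 5.1 % by mass, which is > 4 % by mass, so it is Category OX (Oxidizer).
Total Category OX: 30.33 kg + 31.67 kg + 31.67 kg = 93.67 kg.
That is within the Category OX cargo aircraft limit of 100 kg.

Yes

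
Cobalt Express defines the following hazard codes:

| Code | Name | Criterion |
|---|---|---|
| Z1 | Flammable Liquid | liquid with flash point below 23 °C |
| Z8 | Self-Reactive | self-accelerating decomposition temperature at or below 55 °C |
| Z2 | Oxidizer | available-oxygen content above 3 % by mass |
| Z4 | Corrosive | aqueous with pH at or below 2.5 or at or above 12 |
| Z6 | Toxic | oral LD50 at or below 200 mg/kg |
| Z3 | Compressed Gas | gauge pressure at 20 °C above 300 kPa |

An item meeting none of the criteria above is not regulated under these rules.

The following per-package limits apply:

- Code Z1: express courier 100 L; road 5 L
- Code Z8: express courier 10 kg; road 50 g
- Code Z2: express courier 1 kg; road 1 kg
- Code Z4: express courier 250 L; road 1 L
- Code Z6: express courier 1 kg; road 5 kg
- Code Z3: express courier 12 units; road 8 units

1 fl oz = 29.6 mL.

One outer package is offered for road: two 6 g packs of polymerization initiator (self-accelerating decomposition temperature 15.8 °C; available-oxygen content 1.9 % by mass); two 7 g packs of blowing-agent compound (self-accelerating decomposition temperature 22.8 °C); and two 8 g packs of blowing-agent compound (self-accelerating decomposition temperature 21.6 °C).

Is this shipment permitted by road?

Polymerization initiator: self-accelerating decomposition temperature 15.8 °C ≤ 55 °C → Code Z8 (Self-Reactive).
With self-accelerating decomposition temperature 22.8 °C (≤ 55 °C), the blowing-agent compound falls in Code Z8.
The blowing-agent compound has self-accelerating decomposition temperature 21.6 °C, which is ≤ 55 °C, so it is Code Z8 (Self-Reactive).
Code Z8 net quantity: (two 6 g packs = 12 g) + (two 7 g packs = 14 g) + (two 8 g packs = 16 g) = 42 g.
That is within the Code Z8 road limit of 50 g.

Yes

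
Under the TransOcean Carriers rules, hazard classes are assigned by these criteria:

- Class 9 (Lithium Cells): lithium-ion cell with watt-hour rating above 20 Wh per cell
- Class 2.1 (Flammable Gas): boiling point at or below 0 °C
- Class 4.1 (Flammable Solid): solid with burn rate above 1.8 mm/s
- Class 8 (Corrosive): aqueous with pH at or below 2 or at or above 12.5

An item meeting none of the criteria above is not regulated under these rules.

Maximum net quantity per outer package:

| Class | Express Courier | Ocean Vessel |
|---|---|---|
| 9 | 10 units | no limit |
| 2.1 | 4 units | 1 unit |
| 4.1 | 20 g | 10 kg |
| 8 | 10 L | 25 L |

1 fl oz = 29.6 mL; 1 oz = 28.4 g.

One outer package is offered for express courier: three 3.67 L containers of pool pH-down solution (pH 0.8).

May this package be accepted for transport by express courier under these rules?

No

The pool pH-down solution has pH 0.8, which is ≤ 2, so it is Class 8 (Corrosive).
Class 8 quantity: three 3.67 L containers = 11.01 L.
That exceeds the Class 8 express courier limit of 10 L.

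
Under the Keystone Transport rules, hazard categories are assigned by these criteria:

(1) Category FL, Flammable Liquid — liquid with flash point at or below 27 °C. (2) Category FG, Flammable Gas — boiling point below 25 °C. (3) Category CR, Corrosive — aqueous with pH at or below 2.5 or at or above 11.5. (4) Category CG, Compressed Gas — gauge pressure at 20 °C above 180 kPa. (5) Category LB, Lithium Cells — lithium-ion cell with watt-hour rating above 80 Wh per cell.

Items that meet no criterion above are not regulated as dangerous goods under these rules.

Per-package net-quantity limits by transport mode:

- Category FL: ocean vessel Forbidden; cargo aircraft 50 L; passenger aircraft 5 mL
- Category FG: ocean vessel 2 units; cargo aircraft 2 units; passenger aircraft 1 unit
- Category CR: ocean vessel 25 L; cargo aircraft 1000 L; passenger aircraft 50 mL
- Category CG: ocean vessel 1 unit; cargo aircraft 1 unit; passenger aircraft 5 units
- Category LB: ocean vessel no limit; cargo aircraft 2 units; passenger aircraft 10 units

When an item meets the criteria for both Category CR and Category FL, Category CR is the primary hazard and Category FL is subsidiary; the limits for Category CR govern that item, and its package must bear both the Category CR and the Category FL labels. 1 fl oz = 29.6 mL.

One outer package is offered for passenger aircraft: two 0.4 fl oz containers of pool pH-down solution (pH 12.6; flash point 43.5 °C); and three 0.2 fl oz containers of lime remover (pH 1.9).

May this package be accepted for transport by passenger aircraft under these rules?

Yes

Pool pH-down solution: pH 12.6 ≥ 11.5 → Category CR (Corrosive).
With pH 1.9 (≤ 2.5), the lime remover falls in Category CR.
Category CR net quantity: (two 0.4 fl oz containers = 23.68 mL) + (three 0.2 fl oz containers = 17.76 mL) = 41.44 mL.
That is within the Category CR passenger aircraft limit of 50 mL.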